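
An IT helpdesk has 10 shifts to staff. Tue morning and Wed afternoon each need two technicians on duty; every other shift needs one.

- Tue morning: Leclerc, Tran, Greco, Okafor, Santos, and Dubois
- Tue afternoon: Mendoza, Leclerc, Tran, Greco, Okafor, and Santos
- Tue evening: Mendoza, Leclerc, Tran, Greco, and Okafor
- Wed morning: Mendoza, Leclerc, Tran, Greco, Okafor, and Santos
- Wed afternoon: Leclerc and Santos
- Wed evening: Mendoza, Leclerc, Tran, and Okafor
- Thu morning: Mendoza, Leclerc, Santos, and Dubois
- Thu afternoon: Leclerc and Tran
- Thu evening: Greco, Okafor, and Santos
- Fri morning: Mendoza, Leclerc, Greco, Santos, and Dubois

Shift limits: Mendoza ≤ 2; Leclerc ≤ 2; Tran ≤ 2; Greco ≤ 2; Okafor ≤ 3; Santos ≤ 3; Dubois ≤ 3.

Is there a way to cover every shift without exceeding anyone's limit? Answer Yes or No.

Yes

Wed afternoon can only be covered by Leclerc and Santos, so that assignment is forced.
One valid schedule: Tue morning→Okafor+Santos, Tue afternoon→Tran, Tue evening→Tran, Wed morning→Okafor, Wed afternoon→Leclerc+Santos, Wed evening→Mendoza, Thu morning→Mendoza, Thu afternoon→Leclerc, Thu evening→Greco, Fri morning→Greco.
Loads: Mendoza 2/2, Leclerc 2/2, Tran 2/2, Greco 2/2, Okafor 2/3, Santos 2/3, Dubois 0/3 — all within limits.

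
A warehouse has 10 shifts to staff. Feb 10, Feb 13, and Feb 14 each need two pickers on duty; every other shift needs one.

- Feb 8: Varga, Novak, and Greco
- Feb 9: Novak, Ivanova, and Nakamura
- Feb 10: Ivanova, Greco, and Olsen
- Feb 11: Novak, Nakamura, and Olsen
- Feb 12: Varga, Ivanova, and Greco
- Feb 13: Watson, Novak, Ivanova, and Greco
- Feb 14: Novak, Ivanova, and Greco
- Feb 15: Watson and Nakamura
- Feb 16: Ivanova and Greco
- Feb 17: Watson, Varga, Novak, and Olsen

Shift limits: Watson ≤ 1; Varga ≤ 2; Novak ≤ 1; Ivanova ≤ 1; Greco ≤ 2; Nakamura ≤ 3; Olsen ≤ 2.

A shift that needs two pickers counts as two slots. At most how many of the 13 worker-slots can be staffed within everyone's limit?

12

Total capacity across all pickers is 1+2+1+1+2+3+2 = 12, and 13 slots are needed, so at most 12 can be filled.
An assignment achieving 12: Feb 8→Varga, Feb 9→Nakamura, Feb 10→Greco+Olsen, Feb 11→Nakamura, Feb 12→Varga, Feb 13→Watson, Feb 14→Novak+Greco, Feb 15→Nakamura, Feb 16→Ivanova, Feb 17→Olsen.
Loads: Watson 1/1, Varga 2/2, Novak 1/1, Ivanova 1/1, Greco 2/2, Nakamura 3/3, Olsen 2/2.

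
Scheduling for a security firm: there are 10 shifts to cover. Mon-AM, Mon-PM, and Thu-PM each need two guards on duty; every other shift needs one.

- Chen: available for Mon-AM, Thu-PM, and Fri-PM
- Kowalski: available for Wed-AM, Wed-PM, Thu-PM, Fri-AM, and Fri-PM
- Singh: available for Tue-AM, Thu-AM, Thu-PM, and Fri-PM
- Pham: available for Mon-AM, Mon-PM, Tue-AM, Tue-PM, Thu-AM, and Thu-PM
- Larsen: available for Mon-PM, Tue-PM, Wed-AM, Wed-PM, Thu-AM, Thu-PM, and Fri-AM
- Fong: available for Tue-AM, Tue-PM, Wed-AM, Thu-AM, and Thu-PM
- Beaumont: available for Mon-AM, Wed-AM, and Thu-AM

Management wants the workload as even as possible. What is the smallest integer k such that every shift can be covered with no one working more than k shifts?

With 7 guards and 13 worker-slots to fill, someone must work at least ⌈13/7⌉ = 2 shifts, so k ≥ 2.
k = 2 works: Mon-AM→Chen+Pham, Mon-PM→Pham+Larsen, Tue-AM→Singh, Tue-PM→Larsen, Wed-AM→Fong, Wed-PM→Kowalski, Thu-AM→Beaumont, Thu-PM→Singh+Fong, Fri-AM→Kowalski, Fri-PM→Chen.
Loads: Chen 2, Kowalski 2, Singh 2, Pham 2, Larsen 2, Fong 2, Beaumont 1 — all ≤ 2.

2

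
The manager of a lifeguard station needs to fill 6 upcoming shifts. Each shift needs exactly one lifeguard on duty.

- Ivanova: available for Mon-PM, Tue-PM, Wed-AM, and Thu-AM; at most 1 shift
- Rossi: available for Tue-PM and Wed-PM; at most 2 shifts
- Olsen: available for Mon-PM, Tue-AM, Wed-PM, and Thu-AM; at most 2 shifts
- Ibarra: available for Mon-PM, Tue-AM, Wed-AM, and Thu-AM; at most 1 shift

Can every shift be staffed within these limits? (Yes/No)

One valid schedule: Mon-PM→Olsen, Tue-AM→Olsen, Tue-PM→Rossi, Wed-AM→Ivanova, Wed-PM→Rossi, Thu-AM→Ibarra.
Loads: Ivanova 1/1, Rossi 2/2, Olsen 2/2, Ibarra 1/1 — all within limits.

Yes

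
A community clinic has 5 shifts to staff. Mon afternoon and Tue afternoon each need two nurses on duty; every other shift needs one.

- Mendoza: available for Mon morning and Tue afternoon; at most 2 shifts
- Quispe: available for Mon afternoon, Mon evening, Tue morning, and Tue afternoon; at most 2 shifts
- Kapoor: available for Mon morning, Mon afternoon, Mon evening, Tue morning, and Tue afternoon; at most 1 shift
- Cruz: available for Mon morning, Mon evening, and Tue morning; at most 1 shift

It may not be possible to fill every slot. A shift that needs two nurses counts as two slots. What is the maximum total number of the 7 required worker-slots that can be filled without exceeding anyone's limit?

6

Total capacity across all nurses is 2+2+1+1 = 6, and 7 slots are needed, so at most 6 can be filled.
An assignment achieving 6: Mon morning→Mendoza, Mon afternoon→Quispe+Kapoor, Mon evening→Quispe, Tue morning→Cruz, Tue afternoon→Mendoza.
Loads: Mendoza 2/2, Quispe 2/2, Kapoor 1/1, Cruz 1/1.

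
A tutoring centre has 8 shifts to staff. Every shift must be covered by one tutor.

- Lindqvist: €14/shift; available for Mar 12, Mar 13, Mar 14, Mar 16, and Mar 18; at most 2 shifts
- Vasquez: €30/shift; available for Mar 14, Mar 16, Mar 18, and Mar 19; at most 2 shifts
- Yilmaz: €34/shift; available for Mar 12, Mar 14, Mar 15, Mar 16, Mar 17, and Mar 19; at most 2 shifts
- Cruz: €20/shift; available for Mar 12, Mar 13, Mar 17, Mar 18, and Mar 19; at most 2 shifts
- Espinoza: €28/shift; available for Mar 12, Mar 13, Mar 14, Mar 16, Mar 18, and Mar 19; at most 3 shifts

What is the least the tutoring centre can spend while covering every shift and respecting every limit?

Mar 15 can only be covered by Yilmaz, so that assignment is forced.
Picking the cheapest available tutor for each shift independently would cost €144, but that ignores the shift limits.
An optimal schedule: Mar 12→Lindqvist, Mar 13→Lindqvist, Mar 14→Espinoza, Mar 15→Yilmaz, Mar 16→Espinoza, Mar 17→Cruz, Mar 18→Cruz, Mar 19→Espinoza.
Total: 14 + 14 + 28 + 34 + 28 + 20 + 20 + 28 = €186.

€186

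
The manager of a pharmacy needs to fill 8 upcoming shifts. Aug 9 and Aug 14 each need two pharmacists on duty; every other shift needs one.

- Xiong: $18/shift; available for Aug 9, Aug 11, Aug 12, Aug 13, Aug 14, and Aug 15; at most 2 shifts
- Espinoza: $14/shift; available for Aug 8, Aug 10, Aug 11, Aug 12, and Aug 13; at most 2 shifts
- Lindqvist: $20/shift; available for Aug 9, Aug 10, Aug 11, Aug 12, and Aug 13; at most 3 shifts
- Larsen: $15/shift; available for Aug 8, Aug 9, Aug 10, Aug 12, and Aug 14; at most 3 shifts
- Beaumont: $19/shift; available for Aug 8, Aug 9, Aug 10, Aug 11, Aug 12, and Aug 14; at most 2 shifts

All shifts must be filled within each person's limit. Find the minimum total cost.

$167

Aug 15 can only be covered by Xiong, so that assignment is forced.
Picking the cheapest available pharmacist for each shift independently would cost $154, but that ignores the shift limits.
An optimal schedule: Aug 8→Espinoza, Aug 9→Beaumont+Lindqvist, Aug 10→Larsen, Aug 11→Beaumont, Aug 12→Larsen, Aug 13→Espinoza, Aug 14→Larsen+Xiong, Aug 15→Xiong.
Total: 14 + 19 + 20 + 15 + 19 + 15 + 14 + 15 + 18 + 18 = $167.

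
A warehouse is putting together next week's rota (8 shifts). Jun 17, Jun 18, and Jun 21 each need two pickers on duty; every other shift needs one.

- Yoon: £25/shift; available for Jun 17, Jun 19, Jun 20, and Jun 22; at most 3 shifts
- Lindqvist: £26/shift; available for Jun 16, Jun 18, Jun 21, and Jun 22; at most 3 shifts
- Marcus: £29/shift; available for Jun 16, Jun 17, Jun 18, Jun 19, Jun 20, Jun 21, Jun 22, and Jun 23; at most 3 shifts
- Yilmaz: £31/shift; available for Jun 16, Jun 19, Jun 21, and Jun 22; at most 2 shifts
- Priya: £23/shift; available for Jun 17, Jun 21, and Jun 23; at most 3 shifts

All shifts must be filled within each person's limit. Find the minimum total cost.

£280

Jun 18 can only be covered by Lindqvist and Marcus, so that assignment is forced.
Picking the cheapest available picker for each shift independently would cost £276, but that ignores the shift limits.
An optimal schedule: Jun 16→Lindqvist, Jun 17→Priya+Yoon, Jun 18→Lindqvist+Marcus, Jun 19→Yoon, Jun 20→Yoon, Jun 21→Priya+Marcus, Jun 22→Lindqvist, Jun 23→Priya.
Total: 26 + 23 + 25 + 26 + 29 + 25 + 25 + 23 + 29 + 26 + 23 = £280.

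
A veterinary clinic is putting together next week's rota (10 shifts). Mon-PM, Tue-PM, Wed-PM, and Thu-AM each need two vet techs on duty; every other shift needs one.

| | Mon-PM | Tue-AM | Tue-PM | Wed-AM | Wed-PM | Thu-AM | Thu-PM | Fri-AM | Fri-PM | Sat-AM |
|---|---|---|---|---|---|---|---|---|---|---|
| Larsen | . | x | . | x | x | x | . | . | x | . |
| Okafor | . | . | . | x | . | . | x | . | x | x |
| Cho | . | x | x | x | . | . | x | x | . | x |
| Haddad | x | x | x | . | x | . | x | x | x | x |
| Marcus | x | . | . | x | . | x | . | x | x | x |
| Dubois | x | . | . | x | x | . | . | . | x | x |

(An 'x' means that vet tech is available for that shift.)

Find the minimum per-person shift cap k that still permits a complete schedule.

With 6 vet techs and 14 worker-slots to fill, someone must work at least ⌈14/6⌉ = 3 shifts, so k ≥ 3.
k = 3 works: Mon-PM→Haddad+Marcus, Tue-AM→Larsen, Tue-PM→Cho+Haddad, Wed-AM→Okafor, Wed-PM→Larsen+Haddad, Thu-AM→Larsen+Marcus, Thu-PM→Okafor, Fri-AM→Cho, Fri-PM→Okafor, Sat-AM→Cho.
Loads: Larsen 3, Okafor 3, Cho 3, Haddad 3, Marcus 2, Dubois 0 — all ≤ 3.

3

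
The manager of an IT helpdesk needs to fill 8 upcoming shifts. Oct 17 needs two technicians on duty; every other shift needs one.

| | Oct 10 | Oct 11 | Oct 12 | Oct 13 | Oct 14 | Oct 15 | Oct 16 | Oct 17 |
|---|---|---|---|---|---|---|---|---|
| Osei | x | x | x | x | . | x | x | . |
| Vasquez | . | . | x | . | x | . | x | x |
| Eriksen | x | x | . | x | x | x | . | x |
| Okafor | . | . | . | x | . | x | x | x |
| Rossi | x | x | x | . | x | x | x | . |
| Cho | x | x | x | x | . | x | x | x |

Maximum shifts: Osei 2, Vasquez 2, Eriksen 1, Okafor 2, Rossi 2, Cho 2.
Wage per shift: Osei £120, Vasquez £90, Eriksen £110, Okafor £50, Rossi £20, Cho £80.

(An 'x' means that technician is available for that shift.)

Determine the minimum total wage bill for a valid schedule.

£590

Picking the cheapest available technician for each shift independently would cost £300, but that ignores the shift limits.
An optimal schedule: Oct 10→Rossi, Oct 11→Cho, Oct 12→Cho, Oct 13→Okafor, Oct 14→Rossi, Oct 15→Okafor, Oct 16→Vasquez, Oct 17→Vasquez+Eriksen.
Total: 20 + 80 + 80 + 50 + 20 + 50 + 90 + 90 + 110 = £590.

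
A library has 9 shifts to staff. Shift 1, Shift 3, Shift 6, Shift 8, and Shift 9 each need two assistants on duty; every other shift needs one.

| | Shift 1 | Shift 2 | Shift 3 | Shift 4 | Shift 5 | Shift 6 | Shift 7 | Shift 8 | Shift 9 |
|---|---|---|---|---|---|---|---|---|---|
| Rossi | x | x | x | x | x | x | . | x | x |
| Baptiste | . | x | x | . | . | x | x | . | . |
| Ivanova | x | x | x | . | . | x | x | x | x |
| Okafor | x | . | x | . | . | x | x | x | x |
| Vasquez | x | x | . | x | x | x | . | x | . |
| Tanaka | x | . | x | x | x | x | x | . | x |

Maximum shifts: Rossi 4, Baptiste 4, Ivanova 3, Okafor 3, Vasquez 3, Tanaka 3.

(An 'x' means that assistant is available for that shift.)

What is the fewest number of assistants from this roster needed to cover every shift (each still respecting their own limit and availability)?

14 slots to fill and no one can take more than 4, so at least ⌈14/4⌉ = 4 assistants are needed.
Rossi, Baptiste, Ivanova, and Okafor alone can cover everything: Shift 1→Rossi+Ivanova, Shift 2→Baptiste, Shift 3→Baptiste+Okafor, Shift 4→Rossi, Shift 5→Rossi, Shift 6→Baptiste+Okafor, Shift 7→Baptiste, Shift 8→Rossi+Ivanova, Shift 9→Ivanova+Okafor.

4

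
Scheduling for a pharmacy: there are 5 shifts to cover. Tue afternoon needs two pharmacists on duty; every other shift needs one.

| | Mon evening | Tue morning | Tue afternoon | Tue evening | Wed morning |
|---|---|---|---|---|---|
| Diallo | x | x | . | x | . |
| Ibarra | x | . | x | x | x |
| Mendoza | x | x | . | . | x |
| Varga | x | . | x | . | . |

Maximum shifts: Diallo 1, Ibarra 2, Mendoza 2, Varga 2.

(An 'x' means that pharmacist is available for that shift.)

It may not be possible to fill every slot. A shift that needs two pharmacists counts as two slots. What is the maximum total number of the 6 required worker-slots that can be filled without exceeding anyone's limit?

Total capacity across all pharmacists is 1+2+2+2 = 7, and 6 slots are needed, so at most 6 can be filled.
An assignment achieving 6: Mon evening→Mendoza, Tue morning→Diallo, Tue afternoon→Ibarra+Varga, Tue evening→Ibarra, Wed morning→Mendoza.
Loads: Diallo 1/1, Ibarra 2/2, Mendoza 2/2, Varga 1/2.

6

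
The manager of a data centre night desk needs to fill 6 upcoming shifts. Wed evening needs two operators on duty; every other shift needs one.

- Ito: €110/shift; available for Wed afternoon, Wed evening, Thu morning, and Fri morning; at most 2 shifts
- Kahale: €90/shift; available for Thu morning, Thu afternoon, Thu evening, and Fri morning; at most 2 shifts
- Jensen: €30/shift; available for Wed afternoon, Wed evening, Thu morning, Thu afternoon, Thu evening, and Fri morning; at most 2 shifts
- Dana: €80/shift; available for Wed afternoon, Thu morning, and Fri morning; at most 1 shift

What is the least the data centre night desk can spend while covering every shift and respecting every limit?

Wed evening can only be covered by Ito and Jensen, so that assignment is forced.
Picking the cheapest available operator for each shift independently would cost €290, but that ignores the shift limits.
An optimal schedule: Wed afternoon→Ito, Wed evening→Ito+Jensen, Thu morning→Jensen, Thu afternoon→Kahale, Thu evening→Kahale, Fri morning→Dana.
Total: 110 + 110 + 30 + 30 + 90 + 90 + 80 = €540.

€540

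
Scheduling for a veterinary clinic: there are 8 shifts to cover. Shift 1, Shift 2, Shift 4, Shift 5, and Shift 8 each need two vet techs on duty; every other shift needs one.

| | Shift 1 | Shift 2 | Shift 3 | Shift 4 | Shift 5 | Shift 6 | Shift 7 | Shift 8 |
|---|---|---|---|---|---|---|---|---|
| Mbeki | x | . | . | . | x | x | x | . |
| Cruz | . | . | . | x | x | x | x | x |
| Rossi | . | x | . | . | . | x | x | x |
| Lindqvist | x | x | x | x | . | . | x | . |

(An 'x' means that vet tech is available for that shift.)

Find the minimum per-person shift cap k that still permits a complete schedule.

With 4 vet techs and 13 worker-slots to fill, someone must work at least ⌈13/4⌉ = 4 shifts, so k ≥ 4.
k = 4 works: Shift 1→Mbeki+Lindqvist, Shift 2→Rossi+Lindqvist, Shift 3→Lindqvist, Shift 4→Cruz+Lindqvist, Shift 5→Mbeki+Cruz, Shift 6→Mbeki, Shift 7→Mbeki, Shift 8→Cruz+Rossi.
Loads: Mbeki 4, Cruz 3, Rossi 2, Lindqvist 4 — all ≤ 4.

4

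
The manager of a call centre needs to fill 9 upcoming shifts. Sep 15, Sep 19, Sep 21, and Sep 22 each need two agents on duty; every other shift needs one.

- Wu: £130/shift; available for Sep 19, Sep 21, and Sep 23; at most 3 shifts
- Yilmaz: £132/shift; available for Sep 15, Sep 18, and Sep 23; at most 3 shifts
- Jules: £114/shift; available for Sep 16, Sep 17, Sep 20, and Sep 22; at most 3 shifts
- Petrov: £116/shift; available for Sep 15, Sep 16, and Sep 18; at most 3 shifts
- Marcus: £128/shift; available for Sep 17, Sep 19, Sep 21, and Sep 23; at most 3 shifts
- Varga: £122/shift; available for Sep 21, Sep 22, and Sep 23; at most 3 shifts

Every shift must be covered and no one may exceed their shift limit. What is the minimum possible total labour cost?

£1574

Sep 15 can only be covered by Yilmaz and Petrov, so that assignment is forced.
Sep 19 can only be covered by Wu and Marcus, so that assignment is forced.
Sep 20 can only be covered by Jules, so that assignment is forced.
Picking the cheapest available agent for each shift independently would cost £1572, but that ignores the shift limits.
An optimal schedule: Sep 15→Petrov+Yilmaz, Sep 16→Petrov, Sep 17→Jules, Sep 18→Petrov, Sep 19→Marcus+Wu, Sep 20→Jules, Sep 21→Varga+Marcus, Sep 22→Jules+Varga, Sep 23→Varga.
Total: 116 + 132 + 116 + 114 + 116 + 128 + 130 + 114 + 122 + 128 + 114 + 122 + 122 = £1574.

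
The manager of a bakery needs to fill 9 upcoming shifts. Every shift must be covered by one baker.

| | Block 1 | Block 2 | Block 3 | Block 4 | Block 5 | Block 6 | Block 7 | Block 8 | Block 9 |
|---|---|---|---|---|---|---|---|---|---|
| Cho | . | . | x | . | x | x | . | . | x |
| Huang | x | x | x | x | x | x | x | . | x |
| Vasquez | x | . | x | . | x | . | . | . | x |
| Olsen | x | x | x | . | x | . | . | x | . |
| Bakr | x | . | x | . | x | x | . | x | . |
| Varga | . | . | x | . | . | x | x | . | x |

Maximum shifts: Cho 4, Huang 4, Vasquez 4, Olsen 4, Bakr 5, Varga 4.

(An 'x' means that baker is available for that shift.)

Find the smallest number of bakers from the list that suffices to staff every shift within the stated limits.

9 slots to fill and no one can take more than 5, so at least ⌈9/5⌉ = 2 bakers are needed.
Huang and Bakr alone can cover everything: Block 1→Bakr, Block 2→Huang, Block 3→Bakr, Block 4→Huang, Block 5→Bakr, Block 6→Bakr, Block 7→Huang, Block 8→Bakr, Block 9→Huang.

2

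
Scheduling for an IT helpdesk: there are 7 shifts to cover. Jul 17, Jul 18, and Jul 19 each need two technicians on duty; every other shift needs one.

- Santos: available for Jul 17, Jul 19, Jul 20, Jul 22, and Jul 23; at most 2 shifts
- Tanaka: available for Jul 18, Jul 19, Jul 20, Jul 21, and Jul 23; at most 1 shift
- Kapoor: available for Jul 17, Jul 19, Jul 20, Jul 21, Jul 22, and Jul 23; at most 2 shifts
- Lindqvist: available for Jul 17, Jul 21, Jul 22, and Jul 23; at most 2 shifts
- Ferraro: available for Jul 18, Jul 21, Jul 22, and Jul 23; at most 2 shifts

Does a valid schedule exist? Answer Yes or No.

Total capacity is 2+1+2+2+2 = 9 but 10 worker-slots are needed — infeasible.

No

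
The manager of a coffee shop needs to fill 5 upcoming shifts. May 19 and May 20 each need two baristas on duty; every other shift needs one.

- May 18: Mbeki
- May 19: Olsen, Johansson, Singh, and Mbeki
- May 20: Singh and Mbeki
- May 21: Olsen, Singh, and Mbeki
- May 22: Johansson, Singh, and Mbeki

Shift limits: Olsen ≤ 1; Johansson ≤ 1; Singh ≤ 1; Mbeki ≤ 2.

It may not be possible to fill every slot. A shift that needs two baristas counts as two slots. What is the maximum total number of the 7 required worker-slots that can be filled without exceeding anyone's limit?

Total capacity across all baristas is 1+1+1+2 = 5, and 7 slots are needed, so at most 5 can be filled.
An assignment achieving 5: May 18→Mbeki, May 20→Singh+Mbeki, May 21→Olsen, May 22→Johansson.
Loads: Olsen 1/1, Johansson 1/1, Singh 1/1, Mbeki 2/2.

5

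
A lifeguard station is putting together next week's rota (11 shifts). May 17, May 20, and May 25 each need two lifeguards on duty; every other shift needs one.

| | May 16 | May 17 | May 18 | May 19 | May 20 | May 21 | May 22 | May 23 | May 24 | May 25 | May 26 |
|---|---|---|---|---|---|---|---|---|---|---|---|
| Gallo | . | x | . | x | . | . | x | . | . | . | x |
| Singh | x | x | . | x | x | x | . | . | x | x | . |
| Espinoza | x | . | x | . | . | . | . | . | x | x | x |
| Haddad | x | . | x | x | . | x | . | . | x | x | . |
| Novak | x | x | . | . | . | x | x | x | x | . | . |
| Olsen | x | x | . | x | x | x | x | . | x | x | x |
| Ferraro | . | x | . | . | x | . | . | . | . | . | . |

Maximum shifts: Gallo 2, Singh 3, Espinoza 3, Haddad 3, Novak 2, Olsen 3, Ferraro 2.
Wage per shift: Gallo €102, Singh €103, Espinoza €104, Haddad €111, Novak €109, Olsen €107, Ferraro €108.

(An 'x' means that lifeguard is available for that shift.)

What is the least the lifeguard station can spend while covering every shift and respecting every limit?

May 23 can only be covered by Novak, so that assignment is forced.
Picking the cheapest available lifeguard for each shift independently would cost €1450, but that ignores the shift limits.
An optimal schedule: May 16→Espinoza, May 17→Olsen+Ferraro, May 18→Espinoza, May 19→Singh, May 20→Singh+Ferraro, May 21→Singh, May 22→Gallo, May 23→Novak, May 24→Olsen, May 25→Espinoza+Olsen, May 26→Gallo.
Total: 104 + 107 + 108 + 104 + 103 + 103 + 108 + 103 + 102 + 109 + 107 + 104 + 107 + 102 = €1471.

€1471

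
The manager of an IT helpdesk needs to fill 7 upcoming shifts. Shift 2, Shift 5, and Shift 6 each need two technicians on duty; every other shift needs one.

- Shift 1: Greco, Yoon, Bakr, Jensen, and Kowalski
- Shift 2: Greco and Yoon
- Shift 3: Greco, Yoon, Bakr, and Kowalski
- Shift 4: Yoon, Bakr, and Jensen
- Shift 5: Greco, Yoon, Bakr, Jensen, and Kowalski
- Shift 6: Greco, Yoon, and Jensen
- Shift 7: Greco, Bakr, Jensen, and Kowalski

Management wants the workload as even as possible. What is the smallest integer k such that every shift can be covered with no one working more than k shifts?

With 5 technicians and 10 worker-slots to fill, someone must work at least ⌈10/5⌉ = 2 shifts, so k ≥ 2.
k = 2 works: Shift 1→Kowalski, Shift 2→Greco+Yoon, Shift 3→Bakr, Shift 4→Yoon, Shift 5→Jensen+Kowalski, Shift 6→Greco+Jensen, Shift 7→Bakr.
Loads: Greco 2, Yoon 2, Bakr 2, Jensen 2, Kowalski 2 — all ≤ 2.

2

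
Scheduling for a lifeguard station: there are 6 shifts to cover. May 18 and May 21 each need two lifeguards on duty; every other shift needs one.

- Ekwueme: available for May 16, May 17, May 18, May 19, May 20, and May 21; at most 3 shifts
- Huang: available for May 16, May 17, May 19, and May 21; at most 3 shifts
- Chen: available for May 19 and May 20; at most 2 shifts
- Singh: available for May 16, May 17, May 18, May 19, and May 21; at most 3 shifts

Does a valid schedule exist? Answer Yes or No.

Yes

May 18 can only be covered by Ekwueme and Singh, so that assignment is forced.
One valid schedule: May 16→Ekwueme, May 17→Huang, May 18→Ekwueme+Singh, May 19→Huang, May 20→Ekwueme, May 21→Huang+Singh.
Loads: Ekwueme 3/3, Huang 3/3, Chen 0/2, Singh 2/3 — all within limits.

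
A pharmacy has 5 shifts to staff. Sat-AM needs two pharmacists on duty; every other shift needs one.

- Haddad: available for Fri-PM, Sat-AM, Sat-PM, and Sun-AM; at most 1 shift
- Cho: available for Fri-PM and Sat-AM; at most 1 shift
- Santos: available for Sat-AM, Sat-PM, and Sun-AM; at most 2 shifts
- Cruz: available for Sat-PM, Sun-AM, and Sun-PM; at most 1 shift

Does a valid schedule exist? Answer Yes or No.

Shifts {Fri-PM, Sat-AM, Sat-PM, Sun-AM, Sun-PM} need 6 worker-slots in total, but the pharmacists available for any of those shifts (Haddad, Cho, Santos, and Cruz) can supply at most 5 among them. So no valid schedule exists.

No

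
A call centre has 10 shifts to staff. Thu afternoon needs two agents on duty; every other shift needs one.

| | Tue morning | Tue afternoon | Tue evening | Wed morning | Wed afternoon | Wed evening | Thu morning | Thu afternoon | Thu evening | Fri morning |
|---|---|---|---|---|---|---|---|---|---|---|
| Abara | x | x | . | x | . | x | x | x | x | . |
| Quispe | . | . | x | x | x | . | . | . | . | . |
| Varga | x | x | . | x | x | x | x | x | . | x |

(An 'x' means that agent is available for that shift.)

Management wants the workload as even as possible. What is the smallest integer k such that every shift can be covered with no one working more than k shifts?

4

With 3 agents and 11 worker-slots to fill, someone must work at least ⌈11/3⌉ = 4 shifts, so k ≥ 4.
k = 4 works: Tue morning→Abara, Tue afternoon→Abara, Tue evening→Quispe, Wed morning→Quispe, Wed afternoon→Quispe, Wed evening→Varga, Thu morning→Varga, Thu afternoon→Abara+Varga, Thu evening→Abara, Fri morning→Varga.
Loads: Abara 4, Quispe 3, Varga 4 — all ≤ 4.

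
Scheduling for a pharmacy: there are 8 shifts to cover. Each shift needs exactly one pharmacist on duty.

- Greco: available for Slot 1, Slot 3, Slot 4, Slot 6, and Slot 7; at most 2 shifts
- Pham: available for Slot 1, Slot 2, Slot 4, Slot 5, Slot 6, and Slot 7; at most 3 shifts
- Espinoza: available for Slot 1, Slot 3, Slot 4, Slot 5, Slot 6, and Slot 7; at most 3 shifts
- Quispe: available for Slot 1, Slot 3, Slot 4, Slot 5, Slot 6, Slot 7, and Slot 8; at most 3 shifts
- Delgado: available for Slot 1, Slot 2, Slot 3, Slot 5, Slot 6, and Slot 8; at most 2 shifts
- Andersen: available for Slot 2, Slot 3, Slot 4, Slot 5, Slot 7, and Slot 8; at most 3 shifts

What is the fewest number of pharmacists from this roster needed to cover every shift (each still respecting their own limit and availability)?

3

8 slots to fill and no one can take more than 3, so at least ⌈8/3⌉ = 3 pharmacists are needed.
Greco, Pham, and Quispe alone can cover everything: Slot 1→Greco, Slot 2→Pham, Slot 3→Greco, Slot 4→Pham, Slot 5→Pham, Slot 6→Quispe, Slot 7→Quispe, Slot 8→Quispe.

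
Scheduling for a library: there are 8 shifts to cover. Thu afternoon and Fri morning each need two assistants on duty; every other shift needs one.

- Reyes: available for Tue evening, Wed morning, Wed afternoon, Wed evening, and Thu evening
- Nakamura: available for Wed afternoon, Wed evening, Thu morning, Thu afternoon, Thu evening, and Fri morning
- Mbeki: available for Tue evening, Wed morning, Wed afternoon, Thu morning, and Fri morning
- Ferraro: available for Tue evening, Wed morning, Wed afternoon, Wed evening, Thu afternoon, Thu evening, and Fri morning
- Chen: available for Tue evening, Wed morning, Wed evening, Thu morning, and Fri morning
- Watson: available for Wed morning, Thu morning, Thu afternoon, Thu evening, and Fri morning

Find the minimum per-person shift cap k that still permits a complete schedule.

2

With 6 assistants and 10 worker-slots to fill, someone must work at least ⌈10/6⌉ = 2 shifts, so k ≥ 2.
k = 2 works: Tue evening→Reyes, Wed morning→Mbeki, Wed afternoon→Reyes, Wed evening→Nakamura, Thu morning→Mbeki, Thu afternoon→Nakamura+Ferraro, Thu evening→Ferraro, Fri morning→Chen+Watson.
Loads: Reyes 2, Nakamura 2, Mbeki 2, Ferraro 2, Chen 1, Watson 1 — all ≤ 2.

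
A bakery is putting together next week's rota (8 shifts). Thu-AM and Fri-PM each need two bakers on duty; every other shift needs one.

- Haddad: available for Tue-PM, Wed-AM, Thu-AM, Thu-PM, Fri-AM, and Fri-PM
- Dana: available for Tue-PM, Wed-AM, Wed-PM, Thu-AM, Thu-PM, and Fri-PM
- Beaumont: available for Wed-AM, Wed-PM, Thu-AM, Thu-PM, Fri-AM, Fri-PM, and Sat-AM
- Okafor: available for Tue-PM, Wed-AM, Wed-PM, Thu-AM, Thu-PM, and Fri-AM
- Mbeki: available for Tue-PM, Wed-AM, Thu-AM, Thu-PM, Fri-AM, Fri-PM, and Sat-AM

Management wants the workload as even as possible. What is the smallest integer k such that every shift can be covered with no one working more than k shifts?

2

With 5 bakers and 10 worker-slots to fill, someone must work at least ⌈10/5⌉ = 2 shifts, so k ≥ 2.
k = 2 works: Tue-PM→Haddad, Wed-AM→Dana, Wed-PM→Dana, Thu-AM→Okafor+Mbeki, Thu-PM→Okafor, Fri-AM→Haddad, Fri-PM→Beaumont+Mbeki, Sat-AM→Beaumont.
Loads: Haddad 2, Dana 2, Beaumont 2, Okafor 2, Mbeki 2 — all ≤ 2.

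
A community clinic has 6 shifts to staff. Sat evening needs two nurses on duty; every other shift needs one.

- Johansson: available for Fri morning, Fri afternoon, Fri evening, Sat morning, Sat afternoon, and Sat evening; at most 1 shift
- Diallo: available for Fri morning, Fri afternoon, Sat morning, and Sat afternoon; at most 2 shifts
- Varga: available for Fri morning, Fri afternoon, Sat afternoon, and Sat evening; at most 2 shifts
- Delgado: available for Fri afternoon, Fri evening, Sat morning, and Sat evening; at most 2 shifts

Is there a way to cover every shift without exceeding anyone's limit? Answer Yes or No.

One valid schedule: Fri morning→Diallo, Fri afternoon→Delgado, Fri evening→Johansson, Sat morning→Diallo, Sat afternoon→Varga, Sat evening→Varga+Delgado.
Loads: Johansson 1/1, Diallo 2/2, Varga 2/2, Delgado 2/2 — all within limits.

Yes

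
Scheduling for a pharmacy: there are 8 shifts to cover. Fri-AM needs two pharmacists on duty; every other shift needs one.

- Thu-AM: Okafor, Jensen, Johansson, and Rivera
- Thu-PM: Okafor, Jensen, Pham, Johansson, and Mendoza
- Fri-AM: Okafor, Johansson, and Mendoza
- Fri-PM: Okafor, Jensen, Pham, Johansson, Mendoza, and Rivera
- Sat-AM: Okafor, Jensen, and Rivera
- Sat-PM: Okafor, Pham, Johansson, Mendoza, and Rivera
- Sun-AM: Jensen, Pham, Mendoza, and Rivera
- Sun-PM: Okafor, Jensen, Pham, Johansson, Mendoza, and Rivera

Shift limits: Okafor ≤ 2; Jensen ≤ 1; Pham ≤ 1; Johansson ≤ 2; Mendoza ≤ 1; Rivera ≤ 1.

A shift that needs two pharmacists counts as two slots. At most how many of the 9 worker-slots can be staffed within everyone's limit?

8

Total capacity across all pharmacists is 2+1+1+2+1+1 = 8, and 9 slots are needed, so at most 8 can be filled.
An assignment achieving 8: Thu-AM→Jensen, Thu-PM→Johansson, Fri-AM→Okafor+Johansson, Fri-PM→Rivera, Sat-AM→Okafor, Sat-PM→Mendoza, Sun-AM→Pham.
Loads: Okafor 2/2, Jensen 1/1, Pham 1/1, Johansson 2/2, Mendoza 1/1, Rivera 1/1.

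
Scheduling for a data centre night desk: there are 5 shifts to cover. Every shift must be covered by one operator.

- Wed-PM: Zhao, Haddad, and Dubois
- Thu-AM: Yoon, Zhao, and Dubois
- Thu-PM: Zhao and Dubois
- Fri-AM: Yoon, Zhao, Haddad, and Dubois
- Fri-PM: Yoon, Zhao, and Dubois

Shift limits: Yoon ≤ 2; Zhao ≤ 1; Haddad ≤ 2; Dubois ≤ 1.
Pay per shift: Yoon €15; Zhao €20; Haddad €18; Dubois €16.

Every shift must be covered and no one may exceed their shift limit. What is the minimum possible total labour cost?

€82

Picking the cheapest available operator for each shift independently would cost €77, but that ignores the shift limits.
An optimal schedule: Wed-PM→Haddad, Thu-AM→Yoon, Thu-PM→Dubois, Fri-AM→Haddad, Fri-PM→Yoon.
Total: 18 + 15 + 16 + 18 + 15 = €82.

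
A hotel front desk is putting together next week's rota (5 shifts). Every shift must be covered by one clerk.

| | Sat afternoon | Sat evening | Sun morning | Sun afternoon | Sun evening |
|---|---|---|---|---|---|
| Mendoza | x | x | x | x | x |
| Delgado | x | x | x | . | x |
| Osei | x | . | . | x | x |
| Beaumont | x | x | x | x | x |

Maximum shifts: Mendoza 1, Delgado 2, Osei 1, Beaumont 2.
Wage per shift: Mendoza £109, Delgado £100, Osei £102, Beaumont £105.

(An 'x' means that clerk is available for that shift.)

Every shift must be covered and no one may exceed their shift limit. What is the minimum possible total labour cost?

Picking the cheapest available clerk for each shift independently would cost £502, but that ignores the shift limits.
An optimal schedule: Sat afternoon→Beaumont, Sat evening→Delgado, Sun morning→Delgado, Sun afternoon→Osei, Sun evening→Beaumont.
Total: 105 + 100 + 100 + 102 + 105 = £512.

£512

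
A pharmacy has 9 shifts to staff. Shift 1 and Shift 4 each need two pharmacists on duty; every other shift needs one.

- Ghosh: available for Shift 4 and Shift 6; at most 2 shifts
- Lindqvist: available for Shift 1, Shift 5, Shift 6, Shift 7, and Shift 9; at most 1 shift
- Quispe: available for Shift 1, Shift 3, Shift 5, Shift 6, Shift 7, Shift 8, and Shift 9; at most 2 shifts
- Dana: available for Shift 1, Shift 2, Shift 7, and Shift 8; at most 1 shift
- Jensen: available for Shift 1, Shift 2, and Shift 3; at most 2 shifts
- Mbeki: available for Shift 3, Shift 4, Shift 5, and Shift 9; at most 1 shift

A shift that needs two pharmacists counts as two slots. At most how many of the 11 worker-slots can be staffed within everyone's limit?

Total capacity across all pharmacists is 2+1+2+1+2+1 = 9, and 11 slots are needed, so at most 9 can be filled.
An assignment achieving 9: Shift 1→Jensen, Shift 2→Dana, Shift 3→Jensen, Shift 4→Ghosh+Mbeki, Shift 5→Lindqvist, Shift 6→Ghosh, Shift 7→Quispe, Shift 8→Quispe.
Loads: Ghosh 2/2, Lindqvist 1/1, Quispe 2/2, Dana 1/1, Jensen 2/2, Mbeki 1/1.

9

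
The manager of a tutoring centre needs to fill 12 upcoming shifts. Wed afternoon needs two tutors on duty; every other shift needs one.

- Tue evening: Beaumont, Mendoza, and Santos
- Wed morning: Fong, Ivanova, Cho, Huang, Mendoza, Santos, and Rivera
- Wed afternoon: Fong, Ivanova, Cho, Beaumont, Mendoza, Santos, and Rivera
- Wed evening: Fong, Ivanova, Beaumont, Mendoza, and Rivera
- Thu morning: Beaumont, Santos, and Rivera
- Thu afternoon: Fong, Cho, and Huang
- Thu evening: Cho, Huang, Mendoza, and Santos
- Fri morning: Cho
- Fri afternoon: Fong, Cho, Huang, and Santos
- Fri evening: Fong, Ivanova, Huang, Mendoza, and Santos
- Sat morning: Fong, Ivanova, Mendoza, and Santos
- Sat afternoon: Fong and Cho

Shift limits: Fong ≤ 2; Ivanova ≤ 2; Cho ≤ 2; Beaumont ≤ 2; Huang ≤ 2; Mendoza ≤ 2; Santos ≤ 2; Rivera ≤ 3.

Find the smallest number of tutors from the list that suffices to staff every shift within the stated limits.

6

13 slots to fill and no one can take more than 3, so at least ⌈13/3⌉ = 5 tutors are needed.
Any 5 tutors together have capacity at most 3+2+2+2+2 = 11 < 13 slots, so 5 can never suffice.
Fong, Ivanova, Cho, Beaumont, Huang, and Rivera alone can cover everything: Tue evening→Beaumont, Wed morning→Rivera, Wed afternoon→Ivanova+Rivera, Wed evening→Rivera, Thu morning→Beaumont, Thu afternoon→Huang, Thu evening→Cho, Fri morning→Cho, Fri afternoon→Huang, Fri evening→Ivanova, Sat morning→Fong, Sat afternoon→Fong.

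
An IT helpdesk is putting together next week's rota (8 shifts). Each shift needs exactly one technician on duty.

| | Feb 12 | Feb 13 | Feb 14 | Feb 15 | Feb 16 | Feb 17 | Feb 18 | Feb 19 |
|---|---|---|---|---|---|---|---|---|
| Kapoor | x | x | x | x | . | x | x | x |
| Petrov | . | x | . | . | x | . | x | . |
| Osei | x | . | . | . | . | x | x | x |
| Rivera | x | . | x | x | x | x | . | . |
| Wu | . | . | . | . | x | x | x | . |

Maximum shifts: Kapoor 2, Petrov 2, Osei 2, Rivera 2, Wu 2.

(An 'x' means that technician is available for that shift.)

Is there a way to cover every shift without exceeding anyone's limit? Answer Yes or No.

One valid schedule: Feb 12→Osei, Feb 13→Kapoor, Feb 14→Kapoor, Feb 15→Rivera, Feb 16→Petrov, Feb 17→Rivera, Feb 18→Petrov, Feb 19→Osei.
Loads: Kapoor 2/2, Petrov 2/2, Osei 2/2, Rivera 2/2, Wu 0/2 — all within limits.

Yes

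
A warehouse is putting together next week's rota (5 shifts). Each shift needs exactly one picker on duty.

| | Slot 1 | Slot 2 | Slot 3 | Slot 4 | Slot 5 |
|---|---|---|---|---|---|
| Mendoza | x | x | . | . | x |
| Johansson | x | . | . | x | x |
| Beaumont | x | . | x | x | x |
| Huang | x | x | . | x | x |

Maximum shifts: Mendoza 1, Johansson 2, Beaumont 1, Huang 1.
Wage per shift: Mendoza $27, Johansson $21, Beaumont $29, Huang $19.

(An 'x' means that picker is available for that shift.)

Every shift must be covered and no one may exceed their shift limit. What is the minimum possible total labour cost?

$117

Slot 3 can only be covered by Beaumont, so that assignment is forced.
Picking the cheapest available picker for each shift independently would cost $105, but that ignores the shift limits.
An optimal schedule: Slot 1→Johansson, Slot 2→Mendoza, Slot 3→Beaumont, Slot 4→Johansson, Slot 5→Huang.
Total: 21 + 27 + 29 + 21 + 19 = $117.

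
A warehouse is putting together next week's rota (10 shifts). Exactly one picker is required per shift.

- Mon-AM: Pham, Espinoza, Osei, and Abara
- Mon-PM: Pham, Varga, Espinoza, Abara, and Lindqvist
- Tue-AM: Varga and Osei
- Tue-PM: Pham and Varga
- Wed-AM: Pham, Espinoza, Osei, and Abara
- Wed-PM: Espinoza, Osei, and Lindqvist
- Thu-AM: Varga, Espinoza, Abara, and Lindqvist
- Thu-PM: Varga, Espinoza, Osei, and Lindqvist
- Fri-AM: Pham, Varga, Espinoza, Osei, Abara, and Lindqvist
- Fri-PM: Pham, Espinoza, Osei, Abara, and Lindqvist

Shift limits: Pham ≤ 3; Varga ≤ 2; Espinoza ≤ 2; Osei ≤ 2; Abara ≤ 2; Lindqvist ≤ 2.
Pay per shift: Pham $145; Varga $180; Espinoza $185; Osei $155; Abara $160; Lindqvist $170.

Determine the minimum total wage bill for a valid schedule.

Picking the cheapest available picker for each shift independently would cost $1495, but that ignores the shift limits.
An optimal schedule: Mon-AM→Pham, Mon-PM→Abara, Tue-AM→Osei, Tue-PM→Pham, Wed-AM→Pham, Wed-PM→Osei, Thu-AM→Abara, Thu-PM→Lindqvist, Fri-AM→Varga, Fri-PM→Lindqvist.
Total: 145 + 160 + 155 + 145 + 145 + 155 + 160 + 170 + 180 + 170 = $1585.

$1585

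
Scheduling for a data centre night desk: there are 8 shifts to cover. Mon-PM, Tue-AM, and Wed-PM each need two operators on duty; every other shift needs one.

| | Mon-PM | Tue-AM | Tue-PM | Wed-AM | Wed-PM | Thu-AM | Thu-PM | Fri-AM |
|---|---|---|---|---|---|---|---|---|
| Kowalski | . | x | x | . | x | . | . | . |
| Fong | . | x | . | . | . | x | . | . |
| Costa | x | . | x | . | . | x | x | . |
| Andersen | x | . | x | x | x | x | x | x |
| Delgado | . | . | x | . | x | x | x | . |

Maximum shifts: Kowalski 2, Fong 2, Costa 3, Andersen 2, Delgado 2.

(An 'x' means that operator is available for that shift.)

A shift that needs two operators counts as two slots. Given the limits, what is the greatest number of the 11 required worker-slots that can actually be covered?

Total capacity across all operators is 2+2+3+2+2 = 11, and 11 slots are needed, so at most 11 can be filled.
Shifts {Mon-PM, Wed-AM, Fri-AM} need 4 slots but only Costa and Andersen are available for them, supplying at most 3 — so at least 1 slot must go unfilled.
An assignment achieving 10: Mon-PM→Costa, Tue-AM→Kowalski+Fong, Tue-PM→Costa, Wed-AM→Andersen, Wed-PM→Kowalski+Delgado, Thu-AM→Fong, Thu-PM→Costa, Fri-AM→Andersen.
Loads: Kowalski 2/2, Fong 2/2, Costa 3/3, Andersen 2/2, Delgado 1/2.

10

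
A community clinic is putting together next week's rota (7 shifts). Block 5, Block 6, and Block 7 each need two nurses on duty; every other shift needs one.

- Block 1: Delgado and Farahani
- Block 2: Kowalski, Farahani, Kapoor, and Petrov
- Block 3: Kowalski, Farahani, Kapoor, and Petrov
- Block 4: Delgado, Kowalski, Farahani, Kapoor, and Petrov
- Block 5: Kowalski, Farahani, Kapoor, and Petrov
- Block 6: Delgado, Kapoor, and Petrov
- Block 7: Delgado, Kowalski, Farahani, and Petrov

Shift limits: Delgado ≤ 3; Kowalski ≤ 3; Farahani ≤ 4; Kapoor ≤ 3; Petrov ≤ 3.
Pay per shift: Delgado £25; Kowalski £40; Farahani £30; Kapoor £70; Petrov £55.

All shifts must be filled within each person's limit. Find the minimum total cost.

Picking the cheapest available nurse for each shift independently would cost £315, but that ignores the shift limits.
An optimal schedule: Block 1→Delgado, Block 2→Farahani, Block 3→Farahani, Block 4→Delgado, Block 5→Farahani+Kowalski, Block 6→Delgado+Petrov, Block 7→Farahani+Kowalski.
Total: 25 + 30 + 30 + 25 + 30 + 40 + 25 + 55 + 30 + 40 = £330.

£330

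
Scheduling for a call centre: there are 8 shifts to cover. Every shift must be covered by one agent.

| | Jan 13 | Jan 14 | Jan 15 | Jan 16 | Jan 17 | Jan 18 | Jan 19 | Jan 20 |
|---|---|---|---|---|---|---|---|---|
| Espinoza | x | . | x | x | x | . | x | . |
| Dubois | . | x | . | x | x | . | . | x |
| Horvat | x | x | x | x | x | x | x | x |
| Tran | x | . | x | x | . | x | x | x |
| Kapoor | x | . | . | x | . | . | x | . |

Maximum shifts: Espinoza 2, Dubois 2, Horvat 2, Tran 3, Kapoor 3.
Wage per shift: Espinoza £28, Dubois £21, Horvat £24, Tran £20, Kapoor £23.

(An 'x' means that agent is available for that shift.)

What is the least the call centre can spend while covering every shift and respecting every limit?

Picking the cheapest available agent for each shift independently would cost £162, but that ignores the shift limits.
An optimal schedule: Jan 13→Kapoor, Jan 14→Dubois, Jan 15→Tran, Jan 16→Kapoor, Jan 17→Dubois, Jan 18→Tran, Jan 19→Kapoor, Jan 20→Tran.
Total: 23 + 21 + 20 + 23 + 21 + 20 + 23 + 20 = £171.

£171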